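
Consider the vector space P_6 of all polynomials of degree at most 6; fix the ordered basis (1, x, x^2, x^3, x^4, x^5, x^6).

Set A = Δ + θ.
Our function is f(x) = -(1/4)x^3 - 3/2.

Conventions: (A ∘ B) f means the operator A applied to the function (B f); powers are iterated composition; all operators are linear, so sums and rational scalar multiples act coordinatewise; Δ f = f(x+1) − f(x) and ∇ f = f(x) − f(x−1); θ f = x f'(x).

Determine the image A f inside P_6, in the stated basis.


Δ f = -(3/4)x^2 - (3/4)x - 1/4
θ f = -(3/4)x^3
(Δ + θ) f = -(3/4)x^3 - (3/4)x^2 - (3/4)x - 1/4

g(x) = -(3/4)x^3 - (3/4)x^2 - (3/4)x - 1/4


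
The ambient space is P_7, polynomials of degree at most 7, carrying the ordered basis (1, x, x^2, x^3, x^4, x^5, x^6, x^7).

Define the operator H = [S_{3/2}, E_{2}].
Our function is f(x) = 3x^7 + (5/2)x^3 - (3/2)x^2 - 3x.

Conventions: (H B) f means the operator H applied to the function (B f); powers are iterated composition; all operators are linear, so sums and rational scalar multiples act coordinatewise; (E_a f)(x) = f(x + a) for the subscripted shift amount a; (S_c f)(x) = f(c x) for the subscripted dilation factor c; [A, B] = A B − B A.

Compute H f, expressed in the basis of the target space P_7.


E_{2} f = 3x^7 + 42x^6 + 252x^5 + 840x^4 + (3365/2)x^3 + (4059/2)x^2 + 1365x + 392
S_{3/2} E_{2} f = (6561/128)x^7 + (15309/32)x^6 + (15309/8)x^5 + (8505/2)x^4 + (90855/16)x^3 + (36531/8)x^2 + (4095/2)x + 392
S_{3/2} f = (6561/128)x^7 + (135/16)x^3 - (27/8)x^2 - (9/2)x
E_{2} S_{3/2} f = (6561/128)x^7 + (45927/64)x^6 + (137781/32)x^5 + (229635/16)x^4 + (459405/16)x^3 + (68985/2)x^2 + (92187/4)x + 6606
[S_{3/2}, E_{2}] f = -(15309/64)x^6 - (76545/32)x^5 - (161595/16)x^4 - (184275/8)x^3 - (239409/8)x^2 - (83997/4)x - 6214

g(x) = -(15309/64)x^6 - (76545/32)x^5 - (161595/16)x^4 - (184275/8)x^3 - (239409/8)x^2 - (83997/4)x - 6214


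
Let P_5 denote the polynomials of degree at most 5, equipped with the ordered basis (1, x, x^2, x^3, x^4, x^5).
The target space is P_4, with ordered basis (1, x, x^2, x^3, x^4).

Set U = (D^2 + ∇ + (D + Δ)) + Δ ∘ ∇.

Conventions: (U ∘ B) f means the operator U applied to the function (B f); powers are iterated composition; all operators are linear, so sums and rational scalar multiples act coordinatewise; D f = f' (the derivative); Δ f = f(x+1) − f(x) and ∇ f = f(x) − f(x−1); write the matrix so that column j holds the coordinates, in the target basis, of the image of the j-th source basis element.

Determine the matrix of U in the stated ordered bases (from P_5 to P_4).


image of 1: 0
image of x: 3
image of x^2: 6x + 4
image of x^3: 9x^2 + 12x + 2
image of x^4: 12x^3 + 24x^2 + 8x + 2
image of x^5: 15x^4 + 40x^3 + 20x^2 + 10x + 2
each image's coordinates form column j of the matrix

the matrix is [[0, 3, 4, 2, 2, 2]; [0, 0, 6, 12, 8, 10]; [0, 0, 0, 9, 24, 20]; [0, 0, 0, 0, 12, 40]; [0, 0, 0, 0, 0, 15]] (rows listed top to bottom)


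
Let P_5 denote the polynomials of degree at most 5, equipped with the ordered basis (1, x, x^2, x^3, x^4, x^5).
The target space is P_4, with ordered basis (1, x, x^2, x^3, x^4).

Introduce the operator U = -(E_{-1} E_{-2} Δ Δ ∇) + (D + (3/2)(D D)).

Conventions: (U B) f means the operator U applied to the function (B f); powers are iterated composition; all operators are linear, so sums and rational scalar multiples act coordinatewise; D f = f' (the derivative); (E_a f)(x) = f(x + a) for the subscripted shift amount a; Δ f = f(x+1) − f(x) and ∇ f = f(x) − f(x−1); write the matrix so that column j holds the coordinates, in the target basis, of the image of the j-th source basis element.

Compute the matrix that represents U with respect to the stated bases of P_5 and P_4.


the matrix is [[0, 1, 3, -6, 60, -390]; [0, 0, 2, 9, -24, 300]; [0, 0, 0, 3, 18, -60]; [0, 0, 0, 0, 4, 30]; [0, 0, 0, 0, 0, 5]] (rows listed top to bottom)

image of 1: 0
image of x: 1
image of x^2: 2x + 3
image of x^3: 3x^2 + 9x - 6
image of x^4: 4x^3 + 18x^2 - 24x + 60
image of x^5: 5x^4 + 30x^3 - 60x^2 + 300x - 390
each image's coordinates form column j of the matrix


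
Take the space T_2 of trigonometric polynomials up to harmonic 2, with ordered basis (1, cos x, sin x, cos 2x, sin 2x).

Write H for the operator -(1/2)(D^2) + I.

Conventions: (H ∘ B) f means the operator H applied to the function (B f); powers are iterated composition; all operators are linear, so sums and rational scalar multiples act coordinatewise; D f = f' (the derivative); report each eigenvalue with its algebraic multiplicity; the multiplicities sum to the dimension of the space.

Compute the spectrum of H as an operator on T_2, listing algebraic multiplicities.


λ = 1 (multiplicity 1), λ = 3/2 (multiplicity 2), λ = 3 (multiplicity 2)

image of 1: 1
image of cos x: (3/2)cos x
image of sin x: (3/2)sin x
image of cos 2x: 3cos 2x
image of sin 2x: 3sin 2x
the matrix is diagonal; its diagonal is (1, 3/2, 3/2, 3, 3)
for a triangular matrix the eigenvalues are the diagonal entries, with algebraic multiplicity their repetition count


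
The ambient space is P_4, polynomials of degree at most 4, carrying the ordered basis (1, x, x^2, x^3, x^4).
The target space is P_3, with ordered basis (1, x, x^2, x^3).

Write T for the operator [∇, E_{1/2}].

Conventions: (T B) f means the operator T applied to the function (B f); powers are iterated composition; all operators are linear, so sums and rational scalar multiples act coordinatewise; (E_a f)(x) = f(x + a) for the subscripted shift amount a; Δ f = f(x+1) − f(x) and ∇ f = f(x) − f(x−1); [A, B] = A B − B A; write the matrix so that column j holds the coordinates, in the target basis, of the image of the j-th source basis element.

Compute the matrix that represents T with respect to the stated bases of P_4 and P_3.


image of 1: 0
image of x: 0
image of x^2: 0
image of x^3: 0
image of x^4: 0
each image's coordinates form column j of the matrix

the matrix is [[0, 0, 0, 0, 0]; [0, 0, 0, 0, 0]; [0, 0, 0, 0, 0]; [0, 0, 0, 0, 0]] (rows listed top to bottom)


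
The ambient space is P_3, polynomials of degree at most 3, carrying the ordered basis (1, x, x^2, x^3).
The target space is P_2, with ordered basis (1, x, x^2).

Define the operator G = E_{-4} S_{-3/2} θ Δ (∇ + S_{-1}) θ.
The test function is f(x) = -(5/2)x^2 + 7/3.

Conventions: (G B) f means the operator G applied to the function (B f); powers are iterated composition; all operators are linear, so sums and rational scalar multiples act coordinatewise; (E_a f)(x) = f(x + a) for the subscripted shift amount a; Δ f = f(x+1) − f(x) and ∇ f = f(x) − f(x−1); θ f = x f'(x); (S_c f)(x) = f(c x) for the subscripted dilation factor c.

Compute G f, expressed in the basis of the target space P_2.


θ f = -5x^2
∇ θ f = -10x + 5
S_{-1} θ f = -5x^2
(∇ + S_{-1}) θ f = -5x^2 - 10x + 5
Δ (∇ + S_{-1}) θ f = -10x - 15
θ (Δ (∇ + S_{-1}) θ) f = -10x
S_{-3/2} θ (Δ (∇ + S_{-1}) θ) f = 15x
E_{-4} (S_{-3/2} θ) (Δ (∇ + S_{-1}) θ) f = 15x - 60

g(x) = 15x - 60


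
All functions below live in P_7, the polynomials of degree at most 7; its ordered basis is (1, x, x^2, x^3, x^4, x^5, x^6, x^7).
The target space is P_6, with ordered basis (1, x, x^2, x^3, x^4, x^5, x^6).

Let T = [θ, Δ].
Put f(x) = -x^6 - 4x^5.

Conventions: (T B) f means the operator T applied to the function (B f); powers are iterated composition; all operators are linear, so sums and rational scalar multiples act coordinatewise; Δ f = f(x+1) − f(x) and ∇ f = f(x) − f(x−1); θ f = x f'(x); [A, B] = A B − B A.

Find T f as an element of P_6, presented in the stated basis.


Δ f = -6x^5 - 35x^4 - 60x^3 - 55x^2 - 26x - 5
θ Δ f = -30x^5 - 140x^4 - 180x^3 - 110x^2 - 26x
θ f = -6x^6 - 20x^5
Δ θ f = -36x^5 - 190x^4 - 320x^3 - 290x^2 - 136x - 26
[θ, Δ] f = 6x^5 + 50x^4 + 140x^3 + 180x^2 + 110x + 26

g(x) = 6x^5 + 50x^4 + 140x^3 + 180x^2 + 110x + 26


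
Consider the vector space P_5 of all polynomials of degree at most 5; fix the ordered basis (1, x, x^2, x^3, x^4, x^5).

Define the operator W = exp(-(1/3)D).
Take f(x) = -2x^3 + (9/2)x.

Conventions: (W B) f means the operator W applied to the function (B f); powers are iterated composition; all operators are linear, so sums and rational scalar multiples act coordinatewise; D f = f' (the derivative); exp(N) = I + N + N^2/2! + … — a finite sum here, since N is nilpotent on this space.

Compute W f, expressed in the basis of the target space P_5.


g(x) = -2x^3 + 2x^2 + (23/6)x - 77/54

order-1 term: 2x^2 - 3/2
order-2 term: -(2/3)x
order-3 term: 2/27
the series for exp(-(1/3)D) f terminates at order 3
exp(-(1/3)D) f = -2x^3 + 2x^2 + (23/6)x - 77/54


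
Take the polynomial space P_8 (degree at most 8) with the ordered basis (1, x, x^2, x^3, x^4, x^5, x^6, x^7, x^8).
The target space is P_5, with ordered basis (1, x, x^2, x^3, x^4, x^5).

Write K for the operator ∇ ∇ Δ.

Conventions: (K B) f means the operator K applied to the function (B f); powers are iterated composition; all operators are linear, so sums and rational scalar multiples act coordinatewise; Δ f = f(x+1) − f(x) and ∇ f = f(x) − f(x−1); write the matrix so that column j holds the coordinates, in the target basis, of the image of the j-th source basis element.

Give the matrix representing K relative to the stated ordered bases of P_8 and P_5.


image of 1: 0
image of x: 0
image of x^2: 0
image of x^3: 6
image of x^4: 24x - 12
image of x^5: 60x^2 - 60x + 30
image of x^6: 120x^3 - 180x^2 + 180x - 60
image of x^7: 210x^4 - 420x^3 + 630x^2 - 420x + 126
image of x^8: 336x^5 - 840x^4 + 1680x^3 - 1680x^2 + 1008x - 252
each image's coordinates form column j of the matrix

the matrix is [[0, 0, 0, 6, -12, 30, -60, 126, -252]; [0, 0, 0, 0, 24, -60, 180, -420, 1008]; [0, 0, 0, 0, 0, 60, -180, 630, -1680]; [0, 0, 0, 0, 0, 0, 120, -420, 1680]; [0, 0, 0, 0, 0, 0, 0, 210, -840]; [0, 0, 0, 0, 0, 0, 0, 0, 336]] (rows listed top to bottom)


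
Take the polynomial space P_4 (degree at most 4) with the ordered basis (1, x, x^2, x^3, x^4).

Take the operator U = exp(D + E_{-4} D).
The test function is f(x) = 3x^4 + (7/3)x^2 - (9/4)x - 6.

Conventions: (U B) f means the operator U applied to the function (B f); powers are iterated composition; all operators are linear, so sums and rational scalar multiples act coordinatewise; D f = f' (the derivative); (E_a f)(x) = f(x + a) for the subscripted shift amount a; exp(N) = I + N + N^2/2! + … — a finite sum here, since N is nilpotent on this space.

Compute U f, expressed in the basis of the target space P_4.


the image equals g(x) = 3x^4 + 24x^3 - (209/3)x^2 + (1237/12)x + 2473/6

order-1 term: 24x^3 - 144x^2 + (1756/3)x - 4747/6
order-2 term: 72x^2 - 576x + 5212/3
order-3 term: 96x - 576
order-4 term: 48
the series for exp(D + E_{-4} D) f terminates at order 4
exp(D + E_{-4} D) f = 3x^4 + 24x^3 - (209/3)x^2 + (1237/12)x + 2473/6


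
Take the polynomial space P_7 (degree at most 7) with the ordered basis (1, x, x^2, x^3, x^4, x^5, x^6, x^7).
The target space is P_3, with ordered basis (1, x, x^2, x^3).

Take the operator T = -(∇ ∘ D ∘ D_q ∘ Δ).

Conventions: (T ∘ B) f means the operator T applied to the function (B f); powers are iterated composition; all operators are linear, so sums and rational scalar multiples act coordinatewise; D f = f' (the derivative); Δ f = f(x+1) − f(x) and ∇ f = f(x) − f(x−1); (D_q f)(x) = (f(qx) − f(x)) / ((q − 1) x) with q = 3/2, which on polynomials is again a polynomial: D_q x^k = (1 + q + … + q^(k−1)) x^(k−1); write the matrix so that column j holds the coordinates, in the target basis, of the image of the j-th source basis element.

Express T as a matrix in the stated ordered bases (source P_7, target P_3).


image of 1: 0
image of x: 0
image of x^2: 0
image of x^3: 0
image of x^4: -38
image of x^5: -(975/4)x + 215/8
image of x^6: -(1899/2)x^2 + (873/4)x - 1127/8
image of x^7: -(23275/8)x^3 + (16653/16)x^2 - (10339/8)x + 4487/32
each image's coordinates form column j of the matrix

the matrix is [[0, 0, 0, 0, -38, 215/8, -1127/8, 4487/32]; [0, 0, 0, 0, 0, -975/4, 873/4, -10339/8]; [0, 0, 0, 0, 0, 0, -1899/2, 16653/16]; [0, 0, 0, 0, 0, 0, 0, -23275/8]] (rows listed top to bottom)


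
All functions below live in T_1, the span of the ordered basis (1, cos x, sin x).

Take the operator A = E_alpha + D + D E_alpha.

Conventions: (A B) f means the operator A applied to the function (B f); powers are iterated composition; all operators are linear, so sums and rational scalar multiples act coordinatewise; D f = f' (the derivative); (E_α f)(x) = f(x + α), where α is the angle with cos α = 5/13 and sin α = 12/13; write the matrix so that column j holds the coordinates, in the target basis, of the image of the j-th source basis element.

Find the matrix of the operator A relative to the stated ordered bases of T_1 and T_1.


the matrix is [[1, 0, 0]; [0, -7/13, 30/13]; [0, -30/13, -7/13]] (rows listed top to bottom)

image of 1: 1
image of cos x: -(7/13)cos x - (30/13)sin x
image of sin x: (30/13)cos x - (7/13)sin x
each image's coordinates form column j of the matrix


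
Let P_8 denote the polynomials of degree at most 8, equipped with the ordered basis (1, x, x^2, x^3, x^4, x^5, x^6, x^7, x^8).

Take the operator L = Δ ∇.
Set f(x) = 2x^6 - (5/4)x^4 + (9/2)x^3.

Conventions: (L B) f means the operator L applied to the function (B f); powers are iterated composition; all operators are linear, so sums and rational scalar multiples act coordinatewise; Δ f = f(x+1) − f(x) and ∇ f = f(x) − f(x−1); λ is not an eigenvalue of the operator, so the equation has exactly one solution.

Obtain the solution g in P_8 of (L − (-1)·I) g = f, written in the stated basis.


g(x) = 2x^6 - (245/4)x^4 + (9/2)x^3 + 675x^2 - 27x - 2463/2

write g with unknown coordinates in the stated basis and equate coefficients in (L − (-1)·I) g = f
solving from the highest basis element down gives g = 2x^6 - (245/4)x^4 + (9/2)x^3 + 675x^2 - 27x - 2463/2
check: L g = 60x^4 - 675x^2 + 27x + 2463/2
so L g − (-1)·g = 2x^6 - (5/4)x^4 + (9/2)x^3 = f ✓


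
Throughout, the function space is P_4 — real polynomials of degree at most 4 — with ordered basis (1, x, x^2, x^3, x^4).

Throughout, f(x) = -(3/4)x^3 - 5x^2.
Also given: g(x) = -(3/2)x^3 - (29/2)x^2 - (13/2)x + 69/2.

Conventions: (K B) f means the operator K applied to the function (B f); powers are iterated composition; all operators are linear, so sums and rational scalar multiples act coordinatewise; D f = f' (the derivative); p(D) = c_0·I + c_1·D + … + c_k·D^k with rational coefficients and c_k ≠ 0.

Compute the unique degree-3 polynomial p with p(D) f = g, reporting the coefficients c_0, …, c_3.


D^0 f = -(3/4)x^3 - 5x^2
D^1 f = -(9/4)x^2 - 10x
D^2 f = -(9/2)x - 10
D^3 f = -9/2
matching coefficients of g against c_0 f + c_1 Df + … from the top degree down determines the c_i
solution: c_0 = 2, c_1 = 2, c_2 = -3, c_3 = -1

p(D) = 2·I + 2·D − 3·D^2 − D^3, i.e. c_0 = 2, c_1 = 2, c_2 = -3, c_3 = -1


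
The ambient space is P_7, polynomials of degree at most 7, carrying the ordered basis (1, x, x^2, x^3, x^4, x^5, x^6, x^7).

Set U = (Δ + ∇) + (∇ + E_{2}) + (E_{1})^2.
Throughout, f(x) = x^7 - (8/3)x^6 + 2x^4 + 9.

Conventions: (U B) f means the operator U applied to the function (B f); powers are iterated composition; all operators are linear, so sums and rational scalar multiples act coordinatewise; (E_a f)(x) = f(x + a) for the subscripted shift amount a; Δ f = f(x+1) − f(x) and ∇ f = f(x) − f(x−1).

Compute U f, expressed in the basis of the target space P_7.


Δ f = 7x^6 + 5x^5 - 5x^4 - (31/3)x^3 - 7x^2 - x + 1/3
∇ f = 7x^6 - 37x^5 + 75x^4 - (241/3)x^3 + 49x^2 - 15x + 5/3
(Δ + ∇) f = 14x^6 - 32x^5 + 70x^4 - (272/3)x^3 + 42x^2 - 16x + 2
∇ f = 7x^6 - 37x^5 + 75x^4 - (241/3)x^3 + 49x^2 - 15x + 5/3
E_{2} f = x^7 + (34/3)x^6 + 52x^5 + 122x^4 + (448/3)x^3 + 80x^2 - 5/3
(∇ + E_{2}) f = x^7 + (55/3)x^6 + 15x^5 + 197x^4 + 69x^3 + 129x^2 - 15x
E_{1} f = x^7 + (13/3)x^6 + 5x^5 - 3x^4 - (31/3)x^3 - 7x^2 - x + 28/3
E_{1} E_{1} f = x^7 + (34/3)x^6 + 52x^5 + 122x^4 + (448/3)x^3 + 80x^2 - 5/3
((Δ + ∇) + (∇ + E_{2}) + (E_{1})^2) f = 2x^7 + (131/3)x^6 + 35x^5 + 389x^4 + (383/3)x^3 + 251x^2 - 31x + 1/3

the image equals g(x) = 2x^7 + (131/3)x^6 + 35x^5 + 389x^4 + (383/3)x^3 + 251x^2 - 31x + 1/3


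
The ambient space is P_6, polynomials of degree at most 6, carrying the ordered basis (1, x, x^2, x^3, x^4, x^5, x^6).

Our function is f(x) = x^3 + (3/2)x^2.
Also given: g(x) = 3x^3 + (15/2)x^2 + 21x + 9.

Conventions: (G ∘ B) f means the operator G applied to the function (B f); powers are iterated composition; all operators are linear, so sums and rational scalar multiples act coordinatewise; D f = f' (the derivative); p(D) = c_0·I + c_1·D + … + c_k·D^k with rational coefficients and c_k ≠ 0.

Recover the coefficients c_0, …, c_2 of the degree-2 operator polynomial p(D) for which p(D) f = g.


p(D) = 3·I + D + 3·D^2, i.e. c_0 = 3, c_1 = 1, c_2 = 3

D^0 f = x^3 + (3/2)x^2
D^1 f = 3x^2 + 3x
D^2 f = 6x + 3
matching coefficients of g against c_0 f + c_1 Df + … from the top degree down determines the c_i
solution: c_0 = 3, c_1 = 1, c_2 = 3


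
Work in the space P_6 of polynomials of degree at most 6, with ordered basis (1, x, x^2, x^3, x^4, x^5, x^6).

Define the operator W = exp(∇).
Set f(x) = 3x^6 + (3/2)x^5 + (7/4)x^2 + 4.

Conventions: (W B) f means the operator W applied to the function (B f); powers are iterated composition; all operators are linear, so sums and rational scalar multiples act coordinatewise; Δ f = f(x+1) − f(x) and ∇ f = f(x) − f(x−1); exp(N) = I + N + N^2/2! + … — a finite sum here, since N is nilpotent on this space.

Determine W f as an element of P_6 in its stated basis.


the image equals g(x) = 3x^6 + (39/2)x^5 + (15/2)x^4 - 60x^3 + (127/4)x^2 + 47x - 20

order-1 term: 18x^5 - (75/2)x^4 + 45x^3 - 30x^2 + 14x - 13/4
order-2 term: 45x^4 - 165x^3 + 270x^2 - (435/2)x + 289/4
order-3 term: 60x^3 - 255x^2 + 405x - 465/2
order-4 term: 45x^2 - (345/2)x + 180
order-5 term: 18x - 87/2
order-6 term: 3
the series for exp(∇) f terminates at order 6
exp(∇) f = 3x^6 + (39/2)x^5 + (15/2)x^4 - 60x^3 + (127/4)x^2 + 47x - 20


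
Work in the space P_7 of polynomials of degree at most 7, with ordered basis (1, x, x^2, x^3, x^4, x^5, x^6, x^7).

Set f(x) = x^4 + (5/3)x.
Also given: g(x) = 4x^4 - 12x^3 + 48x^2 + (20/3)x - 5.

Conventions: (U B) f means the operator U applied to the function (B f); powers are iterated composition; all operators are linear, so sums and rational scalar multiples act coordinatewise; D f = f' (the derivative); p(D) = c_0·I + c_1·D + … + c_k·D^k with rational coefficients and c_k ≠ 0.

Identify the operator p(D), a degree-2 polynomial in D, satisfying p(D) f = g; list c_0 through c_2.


p(D) = 4·I − 3·D + 4·D^2, i.e. c_0 = 4, c_1 = -3, c_2 = 4

D^0 f = x^4 + (5/3)x
D^1 f = 4x^3 + 5/3
D^2 f = 12x^2
matching coefficients of g against c_0 f + c_1 Df + … from the top degree down determines the c_i
solution: c_0 = 4, c_1 = -3, c_2 = 4


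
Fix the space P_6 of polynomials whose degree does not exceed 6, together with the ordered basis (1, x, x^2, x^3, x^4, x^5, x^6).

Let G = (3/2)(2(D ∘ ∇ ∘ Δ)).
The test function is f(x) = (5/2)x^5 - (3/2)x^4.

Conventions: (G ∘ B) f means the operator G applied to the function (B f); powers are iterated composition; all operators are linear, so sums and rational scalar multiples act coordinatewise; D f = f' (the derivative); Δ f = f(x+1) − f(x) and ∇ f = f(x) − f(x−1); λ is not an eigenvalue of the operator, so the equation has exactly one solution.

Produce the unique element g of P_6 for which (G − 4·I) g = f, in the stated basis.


write g with unknown coordinates in the stated basis and equate coefficients in (G − 4·I) g = f
solving from the highest basis element down gives g = -(5/8)x^5 + (3/8)x^4 - (225/8)x^2 + (27/4)x - 75/16
check: G g = -(225/2)x^2 + 27x - 75/4
so G g − 4·g = (5/2)x^5 - (3/2)x^4 = f ✓

g(x) = -(5/8)x^5 + (3/8)x^4 - (225/8)x^2 + (27/4)x - 75/16


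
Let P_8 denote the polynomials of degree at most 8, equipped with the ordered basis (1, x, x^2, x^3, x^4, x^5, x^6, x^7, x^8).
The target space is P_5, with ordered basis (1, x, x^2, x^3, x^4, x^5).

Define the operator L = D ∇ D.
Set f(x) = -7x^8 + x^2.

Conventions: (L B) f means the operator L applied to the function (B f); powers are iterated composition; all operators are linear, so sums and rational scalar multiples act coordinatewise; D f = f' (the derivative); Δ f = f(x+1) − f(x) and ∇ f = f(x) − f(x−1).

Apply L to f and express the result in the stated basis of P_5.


D f = -56x^7 + 2x
∇ D f = -392x^6 + 1176x^5 - 1960x^4 + 1960x^3 - 1176x^2 + 392x - 54
D (∇ D) f = -2352x^5 + 5880x^4 - 7840x^3 + 5880x^2 - 2352x + 392

the result is g(x) = -2352x^5 + 5880x^4 - 7840x^3 + 5880x^2 - 2352x + 392


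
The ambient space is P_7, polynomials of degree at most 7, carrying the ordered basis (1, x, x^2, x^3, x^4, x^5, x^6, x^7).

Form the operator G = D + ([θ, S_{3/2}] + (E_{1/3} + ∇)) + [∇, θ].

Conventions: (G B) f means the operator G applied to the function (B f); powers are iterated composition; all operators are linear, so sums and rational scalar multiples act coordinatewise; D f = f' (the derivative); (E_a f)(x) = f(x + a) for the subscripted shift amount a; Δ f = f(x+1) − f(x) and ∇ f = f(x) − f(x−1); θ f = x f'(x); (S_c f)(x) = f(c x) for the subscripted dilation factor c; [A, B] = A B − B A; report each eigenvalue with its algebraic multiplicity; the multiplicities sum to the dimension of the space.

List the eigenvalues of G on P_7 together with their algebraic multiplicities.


λ = 1 (multiplicity 8)

image of 1: 1
image of x: x + 10/3
image of x^2: x^2 + (20/3)x - 26/9
image of x^3: x^3 + 10x^2 - (26/3)x + 109/27
image of x^4: x^4 + (40/3)x^3 - (52/3)x^2 + (436/27)x - 404/81
image of x^5: x^5 + (50/3)x^4 - (260/9)x^3 + (1090/27)x^2 - (2020/81)x + 1459/243
image of x^6: x^6 + 20x^5 - (130/3)x^4 + (2180/27)x^3 - (2020/27)x^2 + (2918/81)x - 5102/729
image of x^7: x^7 + (70/3)x^6 - (182/3)x^5 + (3815/27)x^4 - (14140/81)x^3 + (10213/81)x^2 - (35714/729)x + 17497/2187
the matrix is upper triangular; its diagonal is (1, 1, 1, 1, 1, 1, 1, 1)
for a triangular matrix the eigenvalues are the diagonal entries, with algebraic multiplicity their repetition count


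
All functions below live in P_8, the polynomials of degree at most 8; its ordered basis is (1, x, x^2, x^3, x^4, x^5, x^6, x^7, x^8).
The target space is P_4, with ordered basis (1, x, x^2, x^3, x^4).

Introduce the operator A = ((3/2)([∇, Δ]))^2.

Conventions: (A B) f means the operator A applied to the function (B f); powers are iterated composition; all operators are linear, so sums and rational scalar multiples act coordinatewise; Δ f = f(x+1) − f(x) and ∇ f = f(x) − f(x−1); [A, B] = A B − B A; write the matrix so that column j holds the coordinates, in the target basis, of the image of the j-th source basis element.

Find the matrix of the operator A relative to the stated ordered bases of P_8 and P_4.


the matrix is [[0, 0, 0, 0, 0, 0, 0, 0, 0]; [0, 0, 0, 0, 0, 0, 0, 0, 0]; [0, 0, 0, 0, 0, 0, 0, 0, 0]; [0, 0, 0, 0, 0, 0, 0, 0, 0]; [0, 0, 0, 0, 0, 0, 0, 0, 0]] (rows listed top to bottom)

image of 1: 0
image of x: 0
image of x^2: 0
image of x^3: 0
image of x^4: 0
image of x^5: 0
image of x^6: 0
image of x^7: 0
image of x^8: 0
each image's coordinates form column j of the matrix


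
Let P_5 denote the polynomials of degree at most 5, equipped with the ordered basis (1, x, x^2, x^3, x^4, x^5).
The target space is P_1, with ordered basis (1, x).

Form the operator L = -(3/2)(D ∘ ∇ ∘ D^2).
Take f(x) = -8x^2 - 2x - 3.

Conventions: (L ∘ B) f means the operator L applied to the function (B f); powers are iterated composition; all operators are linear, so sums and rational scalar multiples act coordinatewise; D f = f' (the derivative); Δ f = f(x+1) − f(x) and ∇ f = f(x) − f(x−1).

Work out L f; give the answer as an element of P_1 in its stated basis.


D f = -16x - 2
D D f = -16
∇ D^2 f = 0
D ∇ D^2 f = 0
(-(3/2)(D ∘ ∇ ∘ D^2)) f = 0

the image equals g(x) = 0


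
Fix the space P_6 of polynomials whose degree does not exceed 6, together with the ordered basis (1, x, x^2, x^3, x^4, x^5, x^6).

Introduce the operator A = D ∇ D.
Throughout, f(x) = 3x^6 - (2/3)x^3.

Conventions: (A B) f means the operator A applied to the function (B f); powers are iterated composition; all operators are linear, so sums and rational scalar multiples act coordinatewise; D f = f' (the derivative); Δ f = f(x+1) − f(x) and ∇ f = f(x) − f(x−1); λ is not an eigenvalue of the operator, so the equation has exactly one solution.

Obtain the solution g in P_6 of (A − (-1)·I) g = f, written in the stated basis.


the image equals g(x) = 3x^6 - (1082/3)x^3 + 540x^2 - 360x + 2254

write g with unknown coordinates in the stated basis and equate coefficients in (A − (-1)·I) g = f
solving from the highest basis element down gives g = 3x^6 - (1082/3)x^3 + 540x^2 - 360x + 2254
check: A g = 360x^3 - 540x^2 + 360x - 2254
so A g − (-1)·g = 3x^6 - (2/3)x^3 = f ✓


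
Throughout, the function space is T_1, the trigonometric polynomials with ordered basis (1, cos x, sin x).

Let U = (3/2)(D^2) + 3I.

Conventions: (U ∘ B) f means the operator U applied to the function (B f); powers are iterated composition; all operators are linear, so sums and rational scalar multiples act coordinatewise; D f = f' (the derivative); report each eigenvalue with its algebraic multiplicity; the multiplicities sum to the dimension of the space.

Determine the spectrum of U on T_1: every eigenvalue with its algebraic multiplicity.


image of 1: 3
image of cos x: (3/2)cos x
image of sin x: (3/2)sin x
the matrix is diagonal; its diagonal is (3, 3/2, 3/2)
for a triangular matrix the eigenvalues are the diagonal entries, with algebraic multiplicity their repetition count

λ = 3/2 (multiplicity 2), λ = 3 (multiplicity 1)


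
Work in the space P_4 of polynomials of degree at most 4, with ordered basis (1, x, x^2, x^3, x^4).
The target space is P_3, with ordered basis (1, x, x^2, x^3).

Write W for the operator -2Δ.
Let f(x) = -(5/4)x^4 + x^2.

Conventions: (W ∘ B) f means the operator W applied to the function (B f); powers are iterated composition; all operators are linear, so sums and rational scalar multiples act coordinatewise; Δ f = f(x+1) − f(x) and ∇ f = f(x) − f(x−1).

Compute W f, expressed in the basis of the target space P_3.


Δ f = -5x^3 - (15/2)x^2 - 3x - 1/4
(-2Δ) f = 10x^3 + 15x^2 + 6x + 1/2

the image equals g(x) = 10x^3 + 15x^2 + 6x + 1/2


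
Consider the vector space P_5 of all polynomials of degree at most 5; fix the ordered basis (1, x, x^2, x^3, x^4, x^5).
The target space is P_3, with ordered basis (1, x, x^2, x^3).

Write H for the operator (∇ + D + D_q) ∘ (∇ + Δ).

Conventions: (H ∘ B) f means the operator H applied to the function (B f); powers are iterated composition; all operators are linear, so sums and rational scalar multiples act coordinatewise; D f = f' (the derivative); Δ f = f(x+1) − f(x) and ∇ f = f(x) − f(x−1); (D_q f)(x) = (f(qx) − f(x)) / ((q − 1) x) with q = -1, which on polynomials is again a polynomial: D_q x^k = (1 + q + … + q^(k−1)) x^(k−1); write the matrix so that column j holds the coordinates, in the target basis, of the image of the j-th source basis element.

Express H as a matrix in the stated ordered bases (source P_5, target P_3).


image of 1: 0
image of x: 0
image of x^2: 12
image of x^3: 24x - 6
image of x^4: 56x^2 - 24x + 32
image of x^5: 80x^3 - 60x^2 + 120x - 30
each image's coordinates form column j of the matrix

the matrix is [[0, 0, 12, -6, 32, -30]; [0, 0, 0, 24, -24, 120]; [0, 0, 0, 0, 56, -60]; [0, 0, 0, 0, 0, 80]] (rows listed top to bottom)


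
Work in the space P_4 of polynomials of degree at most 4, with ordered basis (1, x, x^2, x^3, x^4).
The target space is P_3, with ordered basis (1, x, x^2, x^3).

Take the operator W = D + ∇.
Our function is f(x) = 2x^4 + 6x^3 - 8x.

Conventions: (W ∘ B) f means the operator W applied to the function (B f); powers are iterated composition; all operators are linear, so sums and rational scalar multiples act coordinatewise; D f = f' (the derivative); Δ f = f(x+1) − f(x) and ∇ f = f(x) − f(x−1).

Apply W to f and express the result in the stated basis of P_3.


D f = 8x^3 + 18x^2 - 8
∇ f = 8x^3 + 6x^2 - 10x - 4
(D + ∇) f = 16x^3 + 24x^2 - 10x - 12

the result is g(x) = 16x^3 + 24x^2 - 10x - 12


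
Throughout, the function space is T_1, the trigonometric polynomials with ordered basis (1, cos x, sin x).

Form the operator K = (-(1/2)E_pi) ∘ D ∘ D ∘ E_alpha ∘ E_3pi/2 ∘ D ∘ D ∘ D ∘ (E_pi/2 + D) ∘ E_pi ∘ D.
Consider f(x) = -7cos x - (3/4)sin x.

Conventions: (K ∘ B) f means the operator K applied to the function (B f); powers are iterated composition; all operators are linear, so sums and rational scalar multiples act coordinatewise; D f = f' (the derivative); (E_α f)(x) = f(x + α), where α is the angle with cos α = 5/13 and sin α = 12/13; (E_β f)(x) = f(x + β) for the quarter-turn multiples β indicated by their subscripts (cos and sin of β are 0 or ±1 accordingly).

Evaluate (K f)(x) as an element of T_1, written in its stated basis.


D f = -(3/4)cos x + 7sin x
E_pi D f = (3/4)cos x - 7sin x
E_pi/2 (E_pi ∘ D) f = -7cos x - (3/4)sin x
D (E_pi ∘ D) f = -7cos x - (3/4)sin x
(E_pi/2 + D) (E_pi ∘ D) f = -14cos x - (3/2)sin x
D (E_pi/2 + D) (E_pi ∘ D) f = -(3/2)cos x + 14sin x
D D (E_pi/2 + D) (E_pi ∘ D) f = 14cos x + (3/2)sin x
D (D ∘ D) (E_pi/2 + D) (E_pi ∘ D) f = (3/2)cos x - 14sin x
E_3pi/2 (D ∘ D ∘ D ∘ (E_pi/2 + D)) (E_pi ∘ D) f = 14cos x + (3/2)sin x
E_alpha E_3pi/2 (D ∘ D ∘ D ∘ (E_pi/2 + D)) (E_pi ∘ D) f = (88/13)cos x - (321/26)sin x
D (E_alpha ∘ E_3pi/2) (D ∘ D ∘ D ∘ (E_pi/2 + D)) (E_pi ∘ D) f = -(321/26)cos x - (88/13)sin x
D D (E_alpha ∘ E_3pi/2) (D ∘ D ∘ D ∘ (E_pi/2 + D)) (E_pi ∘ D) f = -(88/13)cos x + (321/26)sin x
E_pi (D ∘ D) (E_alpha ∘ E_3pi/2) (D ∘ D ∘ D ∘ (E_pi/2 + D)) (E_pi ∘ D) f = (88/13)cos x - (321/26)sin x
(-(1/2)E_pi) (D ∘ D) (E_alpha ∘ E_3pi/2) (D ∘ D ∘ D ∘ (E_pi/2 + D)) (E_pi ∘ D) f = -(44/13)cos x + (321/52)sin x

g(x) = -(44/13)cos x + (321/52)sin x


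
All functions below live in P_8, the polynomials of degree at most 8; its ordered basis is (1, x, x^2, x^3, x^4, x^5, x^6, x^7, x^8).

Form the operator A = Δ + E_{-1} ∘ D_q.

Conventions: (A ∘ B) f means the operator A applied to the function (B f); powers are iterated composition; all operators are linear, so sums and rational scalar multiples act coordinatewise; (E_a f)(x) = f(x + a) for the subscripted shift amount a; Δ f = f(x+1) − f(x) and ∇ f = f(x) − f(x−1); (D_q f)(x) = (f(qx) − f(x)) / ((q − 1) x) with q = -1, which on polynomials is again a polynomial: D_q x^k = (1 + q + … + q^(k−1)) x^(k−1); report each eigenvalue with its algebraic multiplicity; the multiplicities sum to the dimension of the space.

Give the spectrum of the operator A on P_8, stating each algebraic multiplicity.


λ = 0 (multiplicity 9)

image of 1: 0
image of x: 2
image of x^2: 2x + 1
image of x^3: 4x^2 + x + 2
image of x^4: 4x^3 + 6x^2 + 4x + 1
image of x^5: 6x^4 + 6x^3 + 16x^2 + x + 2
image of x^6: 6x^5 + 15x^4 + 20x^3 + 15x^2 + 6x + 1
image of x^7: 8x^6 + 15x^5 + 50x^4 + 15x^3 + 36x^2 + x + 2
image of x^8: 8x^7 + 28x^6 + 56x^5 + 70x^4 + 56x^3 + 28x^2 + 8x + 1
the matrix is upper triangular; its diagonal is (0, 0, 0, 0, 0, 0, 0, 0, 0)
for a triangular matrix the eigenvalues are the diagonal entries, with algebraic multiplicity their repetition count


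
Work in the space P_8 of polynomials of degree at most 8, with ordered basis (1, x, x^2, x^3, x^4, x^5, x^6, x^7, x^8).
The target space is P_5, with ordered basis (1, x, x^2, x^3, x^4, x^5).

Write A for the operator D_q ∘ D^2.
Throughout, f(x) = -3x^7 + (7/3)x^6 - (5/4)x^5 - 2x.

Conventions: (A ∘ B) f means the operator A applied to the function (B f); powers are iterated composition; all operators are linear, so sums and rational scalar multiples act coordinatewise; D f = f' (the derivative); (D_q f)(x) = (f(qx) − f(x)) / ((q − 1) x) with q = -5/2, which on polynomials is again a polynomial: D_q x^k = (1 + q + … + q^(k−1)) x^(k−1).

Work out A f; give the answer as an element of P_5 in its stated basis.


D f = -21x^6 + 14x^5 - (25/4)x^4 - 2
D D f = -126x^5 + 70x^4 - 25x^3
D_q D^2 f = -(28413/8)x^4 - (3045/4)x^3 - (475/4)x^2

g(x) = -(28413/8)x^4 - (3045/4)x^3 - (475/4)x^2


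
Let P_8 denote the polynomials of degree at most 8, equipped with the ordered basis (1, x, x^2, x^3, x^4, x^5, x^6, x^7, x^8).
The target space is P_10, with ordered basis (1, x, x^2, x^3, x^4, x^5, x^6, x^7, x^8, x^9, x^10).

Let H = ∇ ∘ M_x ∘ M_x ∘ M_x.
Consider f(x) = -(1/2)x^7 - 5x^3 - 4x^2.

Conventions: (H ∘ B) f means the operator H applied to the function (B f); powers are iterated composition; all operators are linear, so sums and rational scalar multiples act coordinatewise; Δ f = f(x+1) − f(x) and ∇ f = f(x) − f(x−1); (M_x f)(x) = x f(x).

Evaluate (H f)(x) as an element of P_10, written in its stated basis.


the result is g(x) = -5x^9 + (45/2)x^8 - 60x^7 + 105x^6 - 156x^5 + 160x^4 - 120x^3 + (115/2)x^2 - 15x + 3/2

M_x f = -(1/2)x^8 - 5x^4 - 4x^3
M_x M_x f = -(1/2)x^9 - 5x^5 - 4x^4
M_x M_x M_x f = -(1/2)x^10 - 5x^6 - 4x^5
∇ (M_x ∘ M_x ∘ M_x) f = -5x^9 + (45/2)x^8 - 60x^7 + 105x^6 - 156x^5 + 160x^4 - 120x^3 + (115/2)x^2 - 15x + 3/2


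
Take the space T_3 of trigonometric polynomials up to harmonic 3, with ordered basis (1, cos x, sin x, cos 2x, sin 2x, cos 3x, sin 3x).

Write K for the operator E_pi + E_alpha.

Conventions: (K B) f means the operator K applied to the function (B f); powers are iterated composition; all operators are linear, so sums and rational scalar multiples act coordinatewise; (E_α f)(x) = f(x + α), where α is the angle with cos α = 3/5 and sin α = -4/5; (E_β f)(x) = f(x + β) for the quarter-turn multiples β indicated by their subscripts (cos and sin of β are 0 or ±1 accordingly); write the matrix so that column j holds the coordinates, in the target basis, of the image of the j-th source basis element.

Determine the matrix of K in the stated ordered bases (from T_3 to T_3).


the matrix is [[2, 0, 0, 0, 0, 0, 0]; [0, -2/5, -4/5, 0, 0, 0, 0]; [0, 4/5, -2/5, 0, 0, 0, 0]; [0, 0, 0, 18/25, -24/25, 0, 0]; [0, 0, 0, 24/25, 18/25, 0, 0]; [0, 0, 0, 0, 0, -242/125, -44/125]; [0, 0, 0, 0, 0, 44/125, -242/125]] (rows listed top to bottom)

image of 1: 2
image of cos x: -(2/5)cos x + (4/5)sin x
image of sin x: -(4/5)cos x - (2/5)sin x
image of cos 2x: (18/25)cos 2x + (24/25)sin 2x
image of sin 2x: -(24/25)cos 2x + (18/25)sin 2x
image of cos 3x: -(242/125)cos 3x + (44/125)sin 3x
image of sin 3x: -(44/125)cos 3x - (242/125)sin 3x
each image's coordinates form column j of the matrix


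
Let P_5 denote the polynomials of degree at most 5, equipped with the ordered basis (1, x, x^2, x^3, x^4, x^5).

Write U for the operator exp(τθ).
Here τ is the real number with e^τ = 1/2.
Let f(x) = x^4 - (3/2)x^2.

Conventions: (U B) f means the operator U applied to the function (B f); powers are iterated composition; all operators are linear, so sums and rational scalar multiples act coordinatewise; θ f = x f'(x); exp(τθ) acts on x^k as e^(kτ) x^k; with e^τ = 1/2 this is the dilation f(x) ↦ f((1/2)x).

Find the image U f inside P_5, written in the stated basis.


exp(τθ) x^k = e^(kτ) x^k; with e^τ = 1/2 this sends x^k to (1/2)^k x^k
x^2 ↦ 1/4 x^2
x^4 ↦ 1/16 x^4
applying this coordinatewise to f: exp(τθ) f = (1/16)x^4 - (3/8)x^2

the result is g(x) = (1/16)x^4 - (3/8)x^2


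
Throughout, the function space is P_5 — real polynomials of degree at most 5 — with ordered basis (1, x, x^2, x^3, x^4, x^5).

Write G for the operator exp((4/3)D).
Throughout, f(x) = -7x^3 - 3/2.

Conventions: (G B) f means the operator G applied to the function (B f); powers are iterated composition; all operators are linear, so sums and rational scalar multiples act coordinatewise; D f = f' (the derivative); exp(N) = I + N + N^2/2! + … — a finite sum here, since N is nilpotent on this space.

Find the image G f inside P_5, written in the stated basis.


order-1 term: -28x^2
order-2 term: -(112/3)x
order-3 term: -448/27
the series for exp((4/3)D) f terminates at order 3
exp((4/3)D) f = -7x^3 - 28x^2 - (112/3)x - 977/54

the result is g(x) = -7x^3 - 28x^2 - (112/3)x - 977/54


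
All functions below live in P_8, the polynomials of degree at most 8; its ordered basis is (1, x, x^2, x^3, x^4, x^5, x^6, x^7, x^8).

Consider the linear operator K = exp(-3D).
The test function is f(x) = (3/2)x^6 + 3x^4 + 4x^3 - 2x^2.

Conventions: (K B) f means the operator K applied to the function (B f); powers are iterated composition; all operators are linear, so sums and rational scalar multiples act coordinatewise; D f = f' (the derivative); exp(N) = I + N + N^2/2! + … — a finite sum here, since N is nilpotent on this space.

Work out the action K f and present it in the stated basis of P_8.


order-1 term: -27x^5 - 36x^3 - 36x^2 + 12x
order-2 term: (405/2)x^4 + 162x^2 + 108x - 18
order-3 term: -810x^3 - 324x - 108
order-4 term: (3645/2)x^2 + 243
order-5 term: -2187x
order-6 term: 2187/2
the series for exp(-3D) f terminates at order 6
exp(-3D) f = (3/2)x^6 - 27x^5 + (411/2)x^4 - 842x^3 + (3893/2)x^2 - 2391x + 2421/2

the image equals g(x) = (3/2)x^6 - 27x^5 + (411/2)x^4 - 842x^3 + (3893/2)x^2 - 2391x + 2421/2


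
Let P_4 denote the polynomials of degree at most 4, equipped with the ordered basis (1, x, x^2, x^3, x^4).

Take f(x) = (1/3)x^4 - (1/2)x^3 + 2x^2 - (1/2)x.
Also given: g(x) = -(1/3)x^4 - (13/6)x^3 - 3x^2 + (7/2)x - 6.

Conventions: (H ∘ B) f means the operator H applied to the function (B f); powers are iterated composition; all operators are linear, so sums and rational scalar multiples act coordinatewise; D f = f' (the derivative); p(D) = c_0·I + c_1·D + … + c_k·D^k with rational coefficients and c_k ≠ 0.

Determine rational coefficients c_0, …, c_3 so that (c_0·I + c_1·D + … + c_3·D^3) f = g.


c_0 = -1, c_1 = -2, c_2 = -1, c_3 = 1

D^0 f = (1/3)x^4 - (1/2)x^3 + 2x^2 - (1/2)x
D^1 f = (4/3)x^3 - (3/2)x^2 + 4x - 1/2
D^2 f = 4x^2 - 3x + 4
D^3 f = 8x - 3
matching coefficients of g against c_0 f + c_1 Df + … from the top degree down determines the c_i
solution: c_0 = -1, c_1 = -2, c_2 = -1, c_3 = 1


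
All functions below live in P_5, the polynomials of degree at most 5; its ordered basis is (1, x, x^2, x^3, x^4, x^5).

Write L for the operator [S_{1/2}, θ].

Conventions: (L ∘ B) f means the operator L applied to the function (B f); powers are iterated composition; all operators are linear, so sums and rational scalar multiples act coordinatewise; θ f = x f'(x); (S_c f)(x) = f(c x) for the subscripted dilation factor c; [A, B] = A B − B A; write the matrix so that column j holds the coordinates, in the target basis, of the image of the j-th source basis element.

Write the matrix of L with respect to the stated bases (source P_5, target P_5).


the matrix is [[0, 0, 0, 0, 0, 0]; [0, 0, 0, 0, 0, 0]; [0, 0, 0, 0, 0, 0]; [0, 0, 0, 0, 0, 0]; [0, 0, 0, 0, 0, 0]; [0, 0, 0, 0, 0, 0]] (rows listed top to bottom)

image of 1: 0
image of x: 0
image of x^2: 0
image of x^3: 0
image of x^4: 0
image of x^5: 0
each image's coordinates form column j of the matrix


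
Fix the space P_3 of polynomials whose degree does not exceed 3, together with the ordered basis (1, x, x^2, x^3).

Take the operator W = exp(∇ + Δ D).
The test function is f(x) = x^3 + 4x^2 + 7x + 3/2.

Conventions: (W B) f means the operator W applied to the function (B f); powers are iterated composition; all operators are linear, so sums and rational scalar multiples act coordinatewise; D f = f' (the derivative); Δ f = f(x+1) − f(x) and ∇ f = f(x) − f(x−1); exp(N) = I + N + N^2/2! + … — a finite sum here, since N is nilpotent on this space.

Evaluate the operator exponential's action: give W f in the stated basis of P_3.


order-1 term: 3x^2 + 11x + 15
order-2 term: 3x + 7
order-3 term: 1
the series for exp(∇ + Δ D) f terminates at order 3
exp(∇ + Δ D) f = x^3 + 7x^2 + 21x + 49/2

the result is g(x) = x^3 + 7x^2 + 21x + 49/2
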